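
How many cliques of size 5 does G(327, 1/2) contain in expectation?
E[# K_5] = C(327, 5) · (1/2)^C(5, 2) = 30214471365 / 2^10 ≈ 29506319.692383

For each 5-subset S of vertices (there are C(327, 5) = 30214471365 such S), let X_S = 1 if S induces a K_5 (all C(5, 2) = 10 edges present). Then P(X_S = 1) = (1/2)^10 = 1/1024. By linearity of expectation, E[# K_5] = C(327, 5) · (1/2)^10 = 30214471365 / 1024 ≈ 29506319.692383.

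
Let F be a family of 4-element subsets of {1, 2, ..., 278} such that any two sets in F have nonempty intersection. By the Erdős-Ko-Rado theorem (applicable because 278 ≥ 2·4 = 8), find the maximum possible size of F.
max |F| = C(277, 3) = 3504050

Erdős-Ko-Rado (1961): when n ≥ 2k, max |F| = C(n−1, k−1). The bound is attained by the star {A : i ∈ A} for any fixed i ∈ [n]. Here C(278−1, 4−1) = C(277, 3) = 3504050.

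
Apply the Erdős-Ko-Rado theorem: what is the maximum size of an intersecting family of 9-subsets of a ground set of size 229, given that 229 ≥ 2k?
max |F| = C(228, 8) = 159966582803820

Erdős-Ko-Rado (1961): when n ≥ 2k, max |F| = C(n−1, k−1). The bound is attained by the star {A : i ∈ A} for any fixed i ∈ [n]. Here C(229−1, 9−1) = C(228, 8) = 159966582803820.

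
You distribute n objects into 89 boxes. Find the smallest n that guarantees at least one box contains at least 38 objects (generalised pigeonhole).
n = (38 − 1)·89 + 1 = 3294

By the generalised pigeonhole principle, to guarantee some box contains ≥ r objects we need more than (r − 1) · k objects total. Threshold: n = (r − 1) · k + 1. With r = 38 and k = 89: n = 37 · 89 + 1 = 3293 + 1 = 3294. For n = 3293 = 37 · 89, we can put exactly 37 objects in every box, avoiding 38 in any single one — so 3294 is tight.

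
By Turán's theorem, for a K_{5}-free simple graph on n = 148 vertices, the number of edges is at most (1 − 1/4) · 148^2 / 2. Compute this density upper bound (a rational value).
Turán density bound = (3/4) · 148^2/2 = 8214

Turán's theorem: ex(n, K_{r+1}) is achieved by the complete r-partite Turán graph T(n, r) with parts as balanced as possible, and is at most (1 − 1/r) · n^2/2. For r = 4, n = 148: the density bound is (3/4) · 21904/2 = 8214. Since 4 ∣ 148, the Turán graph T(148, 4) has parts of equal size 37, and its edge count e(T(148, 4)) = 8214 attains the density bound exactly.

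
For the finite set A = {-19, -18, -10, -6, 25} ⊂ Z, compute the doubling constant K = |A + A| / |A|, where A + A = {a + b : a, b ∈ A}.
K = |A + A| / |A| = 15/5 = 3

Enumerate A + A = {a + b : a, b ∈ A}. With |A| = 5, there are |A|^2 = 25 ordered sum pairs; collecting distinct values, A + A = {-38, -37, -36, -29, -28, -25, -24, -20, -16, -12, 6, 7, 15, 19, 50}, so |A + A| = 15. Thus K = 15/5 = 3. For comparison, the minimum possible |A + A| over all 5-element sets is 2·5 − 1 = 9 (so min K = 9/5), attained only by arithmetic progressions.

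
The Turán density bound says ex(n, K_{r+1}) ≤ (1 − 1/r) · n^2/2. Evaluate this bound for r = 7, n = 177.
Turán density bound = (6/7) · 177^2/2 = 93987/7 ≈ 13426.7143

Turán's theorem: ex(n, K_{r+1}) is achieved by the complete r-partite Turán graph T(n, r) with parts as balanced as possible, and is at most (1 − 1/r) · n^2/2. For r = 7, n = 177: the density bound is (6/7) · 31329/2 = 93987/7 ≈ 13426.7143. The integer-valued extremum is e(T(177, 7)) = 13426, which is strictly less than the density bound 93987/7 since 7 ∤ 177 (the parts of T(177, 7) cannot all be equal).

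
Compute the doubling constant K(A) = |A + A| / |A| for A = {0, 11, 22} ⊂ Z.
K = |A + A| / |A| = 5/3

Enumerate A + A = {a + b : a, b ∈ A}. With |A| = 3, there are |A|^2 = 9 ordered sum pairs; collecting distinct values, A + A = {0, 11, 22, 33, 44}, so |A + A| = 5. Thus K = 5/3. Here |A + A| = 2|A| − 1 = 5, the minimum possible — so K = 5/3 is minimal, which holds iff A is an arithmetic progression.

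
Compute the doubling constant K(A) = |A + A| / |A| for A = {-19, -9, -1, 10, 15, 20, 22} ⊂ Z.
K = |A + A| / |A| = 26/7

Enumerate A + A = {a + b : a, b ∈ A}. With |A| = 7, there are |A|^2 = 49 ordered sum pairs; collecting distinct values, A + A = {-38, -28, -20, -18, -10, -9, -4, -2, 1, 3, 6, 9, 11, 13, 14, 19, 20, 21, 25, 30, 32, 35, 37, 40, 42, 44}, so |A + A| = 26. Thus K = 26/7. For comparison, the minimum possible |A + A| over all 7-element sets is 2·7 − 1 = 13 (so min K = 13/7), attained only by arithmetic progressions.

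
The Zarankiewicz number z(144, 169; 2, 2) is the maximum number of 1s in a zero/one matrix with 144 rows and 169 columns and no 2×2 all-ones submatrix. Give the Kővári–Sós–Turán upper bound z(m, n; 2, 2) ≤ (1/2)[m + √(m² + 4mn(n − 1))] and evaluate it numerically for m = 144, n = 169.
z(144, 169; 2, 2) ≤ (1/2)[144 + √(144² + 4·144·169·168)] = (1/2)[144 + √16374528] = 2095.2726

Kővári–Sós–Turán: let r_1, ..., r_144 be the row sums and z = Σ r_i the total number of 1s. Each pair of columns can share at most one row with both entries 1 (else a 2×2 all-ones block appears), so Σ_i C(r_i, 2) ≤ C(169, 2) = 14196. By convexity Σ_i C(r_i, 2) ≥ 144·C(z/144, 2) = z(z − 144)/(2·144), giving z² − 144z − 144·169·168 ≤ 0 and hence z ≤ (1/2)[144 + √(20736 + 4·4088448)] = (1/2)[144 + √16374528] ≈ (1/2)(144 + 4046.5452) = 2095.2726.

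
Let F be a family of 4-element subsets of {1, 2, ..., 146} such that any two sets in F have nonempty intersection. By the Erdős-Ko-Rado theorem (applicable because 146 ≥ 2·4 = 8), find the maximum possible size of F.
max |F| = C(145, 3) = 497640

The Erdős-Ko-Rado theorem states: for n ≥ 2k, an intersecting family of k-subsets of an n-element set has size at most C(n − 1, k − 1), with equality for 'star' families {A ⊆ [n] : |A| = k, i ∈ A} (fix an element i). For n = 146, k = 4: C(145, 3) = 497640.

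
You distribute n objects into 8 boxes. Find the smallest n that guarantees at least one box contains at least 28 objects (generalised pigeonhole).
n = (28 − 1)·8 + 1 = 217

By the generalised pigeonhole principle, to guarantee some box contains ≥ r objects we need more than (r − 1) · k objects total. Threshold: n = (r − 1) · k + 1. With r = 28 and k = 8: n = 27 · 8 + 1 = 216 + 1 = 217. For n = 216 = 27 · 8, we can put exactly 27 objects in every box, avoiding 28 in any single one — so 217 is tight.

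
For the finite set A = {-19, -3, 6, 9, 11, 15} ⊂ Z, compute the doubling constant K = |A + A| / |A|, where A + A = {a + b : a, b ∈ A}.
K = |A + A| / |A| = 20/6 = 10/3

Enumerate A + A = {a + b : a, b ∈ A}. With |A| = 6, there are |A|^2 = 36 ordered sum pairs; collecting distinct values, A + A = {-38, -22, -13, -10, -8, -6, -4, 3, 6, 8, 12, 15, 17, 18, 20, 21, 22, 24, 26, 30}, so |A + A| = 20. Thus K = 20/6 = 10/3. For comparison, the minimum possible |A + A| over all 6-element sets is 2·6 − 1 = 11 (so min K = 11/6), attained only by arithmetic progressions.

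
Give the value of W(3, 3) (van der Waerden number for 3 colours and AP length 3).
W(3, 3) = 27

W(3, 3) = 27. The lower bound W(3, 3) > 26 comes from an explicit good 3-colouring of [1, 26]; the upper bound W(3, 3) ≤ 27 was verified by exhaustive search over 3-colourings of [1, 27].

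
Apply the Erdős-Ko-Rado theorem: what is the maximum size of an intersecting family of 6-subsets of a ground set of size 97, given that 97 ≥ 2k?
max |F| = C(96, 5) = 61124064

Erdős-Ko-Rado (1961): when n ≥ 2k, max |F| = C(n−1, k−1). The bound is attained by the star {A : i ∈ A} for any fixed i ∈ [n]. Here C(97−1, 6−1) = C(96, 5) = 61124064.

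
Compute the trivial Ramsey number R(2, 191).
R(2, 191) = 191

R(2, k) = k for all k ≥ 2: in a 2-colouring of K_k, either some edge is red (a red K_2) or all edges are blue (a blue K_k). And K_{190} coloured all-blue has no blue K_191, so R(2, 191) > 190. Hence R(2, 191) = 191.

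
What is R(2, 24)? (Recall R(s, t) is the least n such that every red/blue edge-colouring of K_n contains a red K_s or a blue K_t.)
R(2, 24) = 24

R(2, k) = k for all k ≥ 2: in a 2-colouring of K_k, either some edge is red (a red K_2) or all edges are blue (a blue K_k). And K_{23} coloured all-blue has no blue K_24, so R(2, 24) > 23. Hence R(2, 24) = 24.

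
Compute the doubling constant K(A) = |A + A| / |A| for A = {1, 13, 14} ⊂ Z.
K = |A + A| / |A| = 6/3 = 2

Enumerate A + A = {a + b : a, b ∈ A}. With |A| = 3, there are |A|^2 = 9 ordered sum pairs; collecting distinct values, A + A = {2, 14, 15, 26, 27, 28}, so |A + A| = 6. Thus K = 6/3 = 2. For comparison, the minimum possible |A + A| over all 3-element sets is 2·3 − 1 = 5 (so min K = 5/3), attained only by arithmetic progressions.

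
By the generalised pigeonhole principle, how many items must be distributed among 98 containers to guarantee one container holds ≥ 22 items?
n = (22 − 1)·98 + 1 = 2059

By the generalised pigeonhole principle, to guarantee some box contains ≥ r objects we need more than (r − 1) · k objects total. Threshold: n = (r − 1) · k + 1. With r = 22 and k = 98: n = 21 · 98 + 1 = 2058 + 1 = 2059. For n = 2058 = 21 · 98, we can put exactly 21 objects in every box, avoiding 22 in any single one — so 2059 is tight.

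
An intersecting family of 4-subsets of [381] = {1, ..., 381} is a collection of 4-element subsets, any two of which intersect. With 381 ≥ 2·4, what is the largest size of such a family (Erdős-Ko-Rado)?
max |F| = C(380, 3) = 9073260

The Erdős-Ko-Rado theorem states: for n ≥ 2k, an intersecting family of k-subsets of an n-element set has size at most C(n − 1, k − 1), with equality for 'star' families {A ⊆ [n] : |A| = k, i ∈ A} (fix an element i). For n = 381, k = 4: C(380, 3) = 9073260.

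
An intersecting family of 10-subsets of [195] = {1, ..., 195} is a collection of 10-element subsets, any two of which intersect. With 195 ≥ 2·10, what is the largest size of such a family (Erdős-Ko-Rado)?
max |F| = C(194, 9) = 888501994734288

Erdős-Ko-Rado (1961): when n ≥ 2k, max |F| = C(n−1, k−1). The bound is attained by the star {A : i ∈ A} for any fixed i ∈ [n]. Here C(195−1, 10−1) = C(194, 9) = 888501994734288.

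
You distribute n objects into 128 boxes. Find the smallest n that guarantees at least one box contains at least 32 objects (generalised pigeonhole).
n = (32 − 1)·128 + 1 = 3969

By the generalised pigeonhole principle, to guarantee some box contains ≥ r objects we need more than (r − 1) · k objects total. Threshold: n = (r − 1) · k + 1. With r = 32 and k = 128: n = 31 · 128 + 1 = 3968 + 1 = 3969. For n = 3968 = 31 · 128, we can put exactly 31 objects in every box, avoiding 32 in any single one — so 3969 is tight.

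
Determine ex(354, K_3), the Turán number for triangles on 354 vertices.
ex(354, K_3) = ⌊354^2/4⌋ = 31329

Mantel (1907): a triangle-free graph on n vertices has at most ⌊n^2/4⌋ edges, with equality for the complete bipartite graph K_{⌊n/2⌋, ⌈n/2⌉}. For n = 354: ⌊354^2/4⌋ = ⌊125316/4⌋ = 31329. The extremal graph is K_{177, 177}, which has 177·177 = 31329 edges.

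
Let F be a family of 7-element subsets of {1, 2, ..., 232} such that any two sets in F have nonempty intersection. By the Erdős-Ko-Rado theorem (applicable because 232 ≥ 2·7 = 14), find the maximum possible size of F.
max |F| = C(231, 6) = 197656884271

The Erdős-Ko-Rado theorem states: for n ≥ 2k, an intersecting family of k-subsets of an n-element set has size at most C(n − 1, k − 1), with equality for 'star' families {A ⊆ [n] : |A| = k, i ∈ A} (fix an element i). For n = 232, k = 7: C(231, 6) = 197656884271.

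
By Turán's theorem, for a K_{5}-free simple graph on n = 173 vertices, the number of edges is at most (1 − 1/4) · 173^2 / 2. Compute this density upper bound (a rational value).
Turán density bound = (3/4) · 173^2/2 = 89787/8 ≈ 11223.375

Turán's theorem: ex(n, K_{r+1}) is achieved by the complete r-partite Turán graph T(n, r) with parts as balanced as possible, and is at most (1 − 1/r) · n^2/2. For r = 4, n = 173: the density bound is (3/4) · 29929/2 = 89787/8 ≈ 11223.375. The integer-valued extremum is e(T(173, 4)) = 11223, which is strictly less than the density bound 89787/8 since 4 ∤ 173 (the parts of T(173, 4) cannot all be equal).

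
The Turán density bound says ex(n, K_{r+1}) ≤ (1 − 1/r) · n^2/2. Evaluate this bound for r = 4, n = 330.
Turán density bound = (3/4) · 330^2/2 = 81675/2 ≈ 40837.5

Turán's theorem: ex(n, K_{r+1}) is achieved by the complete r-partite Turán graph T(n, r) with parts as balanced as possible, and is at most (1 − 1/r) · n^2/2. For r = 4, n = 330: the density bound is (3/4) · 108900/2 = 81675/2 ≈ 40837.5. The integer-valued extremum is e(T(330, 4)) = 40837, which is strictly less than the density bound 81675/2 since 4 ∤ 330 (the parts of T(330, 4) cannot all be equal).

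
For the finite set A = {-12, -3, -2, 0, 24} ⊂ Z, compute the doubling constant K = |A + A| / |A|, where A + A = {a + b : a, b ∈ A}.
K = |A + A| / |A| = 15/5 = 3

Enumerate A + A = {a + b : a, b ∈ A}. With |A| = 5, there are |A|^2 = 25 ordered sum pairs; collecting distinct values, A + A = {-24, -15, -14, -12, -6, -5, -4, -3, -2, 0, 12, 21, 22, 24, 48}, so |A + A| = 15. Thus K = 15/5 = 3. For comparison, the minimum possible |A + A| over all 5-element sets is 2·5 − 1 = 9 (so min K = 9/5), attained only by arithmetic progressions.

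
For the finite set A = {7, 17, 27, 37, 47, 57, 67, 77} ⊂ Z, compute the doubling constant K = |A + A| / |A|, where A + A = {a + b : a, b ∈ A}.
K = |A + A| / |A| = 15/8

Enumerate A + A = {a + b : a, b ∈ A}. With |A| = 8, there are |A|^2 = 64 ordered sum pairs; collecting distinct values, A + A = {14, 24, 34, 44, 54, 64, 74, 84, 94, 104, 114, 124, 134, 144, 154}, so |A + A| = 15. Thus K = 15/8. Here |A + A| = 2|A| − 1 = 15, the minimum possible — so K = 15/8 is minimal, which holds iff A is an arithmetic progression.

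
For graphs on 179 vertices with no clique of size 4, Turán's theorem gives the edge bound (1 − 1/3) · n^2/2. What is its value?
Turán density bound = (2/3) · 179^2/2 = 32041/3 ≈ 10680.3333

Turán's theorem: ex(n, K_{r+1}) is achieved by the complete r-partite Turán graph T(n, r) with parts as balanced as possible, and is at most (1 − 1/r) · n^2/2. For r = 3, n = 179: the density bound is (2/3) · 32041/2 = 32041/3 ≈ 10680.3333. The integer-valued extremum is e(T(179, 3)) = 10680, which is strictly less than the density bound 32041/3 since 3 ∤ 179 (the parts of T(179, 3) cannot all be equal).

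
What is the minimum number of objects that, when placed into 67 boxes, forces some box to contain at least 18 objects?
n = (18 − 1)·67 + 1 = 1140

By the generalised pigeonhole principle, to guarantee some box contains ≥ r objects we need more than (r − 1) · k objects total. Threshold: n = (r − 1) · k + 1. With r = 18 and k = 67: n = 17 · 67 + 1 = 1139 + 1 = 1140. For n = 1139 = 17 · 67, we can put exactly 17 objects in every box, avoiding 18 in any single one — so 1140 is tight.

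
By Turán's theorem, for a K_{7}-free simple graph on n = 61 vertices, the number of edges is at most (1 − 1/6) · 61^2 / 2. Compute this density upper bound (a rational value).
Turán density bound = (5/6) · 61^2/2 = 18605/12 ≈ 1550.4167

Turán's theorem: ex(n, K_{r+1}) is achieved by the complete r-partite Turán graph T(n, r) with parts as balanced as possible, and is at most (1 − 1/r) · n^2/2. For r = 6, n = 61: the density bound is (5/6) · 3721/2 = 18605/12 ≈ 1550.4167. The integer-valued extremum is e(T(61, 6)) = 1550, which is strictly less than the density bound 18605/12 since 6 ∤ 61 (the parts of T(61, 6) cannot all be equal).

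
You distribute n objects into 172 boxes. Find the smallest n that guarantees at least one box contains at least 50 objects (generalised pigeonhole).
n = (50 − 1)·172 + 1 = 8429

By the generalised pigeonhole principle, to guarantee some box contains ≥ r objects we need more than (r − 1) · k objects total. Threshold: n = (r − 1) · k + 1. With r = 50 and k = 172: n = 49 · 172 + 1 = 8428 + 1 = 8429. For n = 8428 = 49 · 172, we can put exactly 49 objects in every box, avoiding 50 in any single one — so 8429 is tight.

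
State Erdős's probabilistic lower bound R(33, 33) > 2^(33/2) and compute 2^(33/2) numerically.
2^(33/2) = 92681.9; so R(33, 33) > 92681.9

Colour each edge of K_n uniformly at random with red/blue. The expected number of monochromatic K_33 is C(n, 33) · 2 · 2^(−C(33,2)). If C(n, 33) · 2^(1 − C(33,2)) < 1, then with positive probability no monochromatic K_33 exists, so R(33, 33) > n. The standard estimate C(n, 33) ≤ n^33/33! shows this inequality holds whenever n ≤ 2^(33/2) (since 33! · 2^(C(33,2) − 1) > 2^(33^2/2) ≥ n^33). Hence R(33, 33) > 2^(33/2) = 92681.9.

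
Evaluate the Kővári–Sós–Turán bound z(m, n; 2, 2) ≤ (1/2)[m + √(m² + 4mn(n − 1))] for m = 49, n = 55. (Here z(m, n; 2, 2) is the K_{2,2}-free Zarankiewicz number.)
z(49, 55; 2, 2) ≤ (1/2)[49 + √(49² + 4·49·55·54)] = (1/2)[49 + √584521] = 406.7699

Kővári–Sós–Turán: let r_1, ..., r_49 be the row sums and z = Σ r_i the total number of 1s. Each pair of columns can share at most one row with both entries 1 (else a 2×2 all-ones block appears), so Σ_i C(r_i, 2) ≤ C(55, 2) = 1485. By convexity Σ_i C(r_i, 2) ≥ 49·C(z/49, 2) = z(z − 49)/(2·49), giving z² − 49z − 49·55·54 ≤ 0 and hence z ≤ (1/2)[49 + √(2401 + 4·145530)] = (1/2)[49 + √584521] ≈ (1/2)(49 + 764.5397) = 406.7699.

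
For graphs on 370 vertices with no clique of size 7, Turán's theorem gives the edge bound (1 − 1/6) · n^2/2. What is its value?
Turán density bound = (5/6) · 370^2/2 = 171125/3 ≈ 57041.6667

Turán's theorem: ex(n, K_{r+1}) is achieved by the complete r-partite Turán graph T(n, r) with parts as balanced as possible, and is at most (1 − 1/r) · n^2/2. For r = 6, n = 370: the density bound is (5/6) · 136900/2 = 171125/3 ≈ 57041.6667. The integer-valued extremum is e(T(370, 6)) = 57041, which is strictly less than the density bound 171125/3 since 6 ∤ 370 (the parts of T(370, 6) cannot all be equal).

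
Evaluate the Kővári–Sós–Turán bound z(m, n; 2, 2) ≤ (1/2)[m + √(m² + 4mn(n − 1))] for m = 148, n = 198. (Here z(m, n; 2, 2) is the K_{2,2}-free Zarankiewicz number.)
z(148, 198; 2, 2) ≤ (1/2)[148 + √(148² + 4·148·198·197)] = (1/2)[148 + √23113456] = 2477.8228

Kővári–Sós–Turán: let r_1, ..., r_148 be the row sums and z = Σ r_i the total number of 1s. Each pair of columns can share at most one row with both entries 1 (else a 2×2 all-ones block appears), so Σ_i C(r_i, 2) ≤ C(198, 2) = 19503. By convexity Σ_i C(r_i, 2) ≥ 148·C(z/148, 2) = z(z − 148)/(2·148), giving z² − 148z − 148·198·197 ≤ 0 and hence z ≤ (1/2)[148 + √(21904 + 4·5772888)] = (1/2)[148 + √23113456] ≈ (1/2)(148 + 4807.6456) = 2477.8228.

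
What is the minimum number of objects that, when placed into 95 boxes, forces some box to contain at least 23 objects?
n = (23 − 1)·95 + 1 = 2091

By the generalised pigeonhole principle, to guarantee some box contains ≥ r objects we need more than (r − 1) · k objects total. Threshold: n = (r − 1) · k + 1. With r = 23 and k = 95: n = 22 · 95 + 1 = 2090 + 1 = 2091. For n = 2090 = 22 · 95, we can put exactly 22 objects in every box, avoiding 23 in any single one — so 2091 is tight.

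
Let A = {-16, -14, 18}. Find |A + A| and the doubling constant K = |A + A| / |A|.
K = |A + A| / |A| = 6/3 = 2

Enumerate A + A = {a + b : a, b ∈ A}. With |A| = 3, there are |A|^2 = 9 ordered sum pairs; collecting distinct values, A + A = {-32, -30, -28, 2, 4, 36}, so |A + A| = 6. Thus K = 6/3 = 2. For comparison, the minimum possible |A + A| over all 3-element sets is 2·3 − 1 = 5 (so min K = 5/3), attained only by arithmetic progressions.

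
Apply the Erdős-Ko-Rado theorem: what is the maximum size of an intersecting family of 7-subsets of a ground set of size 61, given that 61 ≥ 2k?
max |F| = C(60, 6) = 50063860

Erdős-Ko-Rado (1961): when n ≥ 2k, max |F| = C(n−1, k−1). The bound is attained by the star {A : i ∈ A} for any fixed i ∈ [n]. Here C(61−1, 7−1) = C(60, 6) = 50063860.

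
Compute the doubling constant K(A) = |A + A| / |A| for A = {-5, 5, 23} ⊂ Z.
K = |A + A| / |A| = 6/3 = 2

Enumerate A + A = {a + b : a, b ∈ A}. With |A| = 3, there are |A|^2 = 9 ordered sum pairs; collecting distinct values, A + A = {-10, 0, 10, 18, 28, 46}, so |A + A| = 6. Thus K = 6/3 = 2. For comparison, the minimum possible |A + A| over all 3-element sets is 2·3 − 1 = 5 (so min K = 5/3), attained only by arithmetic progressions.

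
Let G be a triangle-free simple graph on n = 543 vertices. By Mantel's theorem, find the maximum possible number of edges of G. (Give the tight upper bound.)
ex(543, K_3) = ⌊543^2/4⌋ = 73712

Mantel (1907): a triangle-free graph on n vertices has at most ⌊n^2/4⌋ edges, with equality for the complete bipartite graph K_{⌊n/2⌋, ⌈n/2⌉}. For n = 543: ⌊543^2/4⌋ = ⌊294849/4⌋ = 73712. The extremal graph is K_{271, 272}, which has 271·272 = 73712 edges.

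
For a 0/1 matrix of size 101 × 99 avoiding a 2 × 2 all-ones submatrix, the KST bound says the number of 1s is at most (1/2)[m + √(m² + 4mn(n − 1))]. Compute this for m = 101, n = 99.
z(101, 99; 2, 2) ≤ (1/2)[101 + √(101² + 4·101·99·98)] = (1/2)[101 + √3929809] = 1041.6873

Kővári–Sós–Turán: let r_1, ..., r_101 be the row sums and z = Σ r_i the total number of 1s. Each pair of columns can share at most one row with both entries 1 (else a 2×2 all-ones block appears), so Σ_i C(r_i, 2) ≤ C(99, 2) = 4851. By convexity Σ_i C(r_i, 2) ≥ 101·C(z/101, 2) = z(z − 101)/(2·101), giving z² − 101z − 101·99·98 ≤ 0 and hence z ≤ (1/2)[101 + √(10201 + 4·979902)] = (1/2)[101 + √3929809] ≈ (1/2)(101 + 1982.3746) = 1041.6873.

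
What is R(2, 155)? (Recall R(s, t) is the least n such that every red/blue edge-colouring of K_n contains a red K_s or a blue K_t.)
R(2, 155) = 155

R(2, k) = k for all k ≥ 2: in a 2-colouring of K_k, either some edge is red (a red K_2) or all edges are blue (a blue K_k). And K_{154} coloured all-blue has no blue K_155, so R(2, 155) > 154. Hence R(2, 155) = 155.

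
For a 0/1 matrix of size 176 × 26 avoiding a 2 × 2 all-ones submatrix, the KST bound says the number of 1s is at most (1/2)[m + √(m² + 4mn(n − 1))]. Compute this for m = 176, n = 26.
z(176, 26; 2, 2) ≤ (1/2)[176 + √(176² + 4·176·26·25)] = (1/2)[176 + √488576] = 437.4911

Kővári–Sós–Turán: let r_1, ..., r_176 be the row sums and z = Σ r_i the total number of 1s. Each pair of columns can share at most one row with both entries 1 (else a 2×2 all-ones block appears), so Σ_i C(r_i, 2) ≤ C(26, 2) = 325. By convexity Σ_i C(r_i, 2) ≥ 176·C(z/176, 2) = z(z − 176)/(2·176), giving z² − 176z − 176·26·25 ≤ 0 and hence z ≤ (1/2)[176 + √(30976 + 4·114400)] = (1/2)[176 + √488576] ≈ (1/2)(176 + 698.9821) = 437.4911.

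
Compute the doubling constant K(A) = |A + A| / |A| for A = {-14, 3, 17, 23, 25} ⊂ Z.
K = |A + A| / |A| = 15/5 = 3

Enumerate A + A = {a + b : a, b ∈ A}. With |A| = 5, there are |A|^2 = 25 ordered sum pairs; collecting distinct values, A + A = {-28, -11, 3, 6, 9, 11, 20, 26, 28, 34, 40, 42, 46, 48, 50}, so |A + A| = 15. Thus K = 15/5 = 3. For comparison, the minimum possible |A + A| over all 5-element sets is 2·5 − 1 = 9 (so min K = 9/5), attained only by arithmetic progressions.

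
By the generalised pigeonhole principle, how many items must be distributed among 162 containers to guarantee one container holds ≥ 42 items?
n = (42 − 1)·162 + 1 = 6643

By the generalised pigeonhole principle, to guarantee some box contains ≥ r objects we need more than (r − 1) · k objects total. Threshold: n = (r − 1) · k + 1. With r = 42 and k = 162: n = 41 · 162 + 1 = 6642 + 1 = 6643. For n = 6642 = 41 · 162, we can put exactly 41 objects in every box, avoiding 42 in any single one — so 6643 is tight.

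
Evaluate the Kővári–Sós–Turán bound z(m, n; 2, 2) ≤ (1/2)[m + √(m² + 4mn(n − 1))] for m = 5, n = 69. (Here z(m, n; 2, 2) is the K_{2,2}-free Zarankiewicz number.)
z(5, 69; 2, 2) ≤ (1/2)[5 + √(5² + 4·5·69·68)] = (1/2)[5 + √93865] = 155.687

Kővári–Sós–Turán: let r_1, ..., r_5 be the row sums and z = Σ r_i the total number of 1s. Each pair of columns can share at most one row with both entries 1 (else a 2×2 all-ones block appears), so Σ_i C(r_i, 2) ≤ C(69, 2) = 2346. By convexity Σ_i C(r_i, 2) ≥ 5·C(z/5, 2) = z(z − 5)/(2·5), giving z² − 5z − 5·69·68 ≤ 0 and hence z ≤ (1/2)[5 + √(25 + 4·23460)] = (1/2)[5 + √93865] ≈ (1/2)(5 + 306.374) = 155.687.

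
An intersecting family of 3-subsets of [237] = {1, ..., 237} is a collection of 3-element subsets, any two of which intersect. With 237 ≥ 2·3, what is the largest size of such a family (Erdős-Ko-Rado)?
max |F| = C(236, 2) = 27730

The Erdős-Ko-Rado theorem states: for n ≥ 2k, an intersecting family of k-subsets of an n-element set has size at most C(n − 1, k − 1), with equality for 'star' families {A ⊆ [n] : |A| = k, i ∈ A} (fix an element i). For n = 237, k = 3: C(236, 2) = 27730.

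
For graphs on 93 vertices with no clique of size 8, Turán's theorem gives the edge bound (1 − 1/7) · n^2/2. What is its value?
Turán density bound = (6/7) · 93^2/2 = 25947/7 ≈ 3706.7143

Turán's theorem: ex(n, K_{r+1}) is achieved by the complete r-partite Turán graph T(n, r) with parts as balanced as possible, and is at most (1 − 1/r) · n^2/2. For r = 7, n = 93: the density bound is (6/7) · 8649/2 = 25947/7 ≈ 3706.7143. The integer-valued extremum is e(T(93, 7)) = 3706, which is strictly less than the density bound 25947/7 since 7 ∤ 93 (the parts of T(93, 7) cannot all be equal).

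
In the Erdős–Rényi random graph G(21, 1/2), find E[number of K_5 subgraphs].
E[# K_5] = C(21, 5) · (1/2)^C(5, 2) = 20349 / 2^10 ≈ 19.872070

For each 5-subset S of vertices (there are C(21, 5) = 20349 such S), let X_S = 1 if S induces a K_5 (all C(5, 2) = 10 edges present). Then P(X_S = 1) = (1/2)^10 = 1/1024. By linearity of expectation, E[# K_5] = C(21, 5) · (1/2)^10 = 20349 / 1024 ≈ 19.872070.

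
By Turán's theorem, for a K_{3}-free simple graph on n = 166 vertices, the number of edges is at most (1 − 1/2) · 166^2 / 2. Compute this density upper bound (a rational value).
Turán density bound = (1/2) · 166^2/2 = 6889

Turán's theorem: ex(n, K_{r+1}) is achieved by the complete r-partite Turán graph T(n, r) with parts as balanced as possible, and is at most (1 − 1/r) · n^2/2. For r = 2, n = 166: the density bound is (1/2) · 27556/2 = 6889. Since 2 ∣ 166, the Turán graph T(166, 2) has parts of equal size 83, and its edge count e(T(166, 2)) = 6889 attains the density bound exactly.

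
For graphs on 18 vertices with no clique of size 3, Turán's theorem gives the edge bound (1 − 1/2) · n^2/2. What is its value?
Turán density bound = (1/2) · 18^2/2 = 81

Turán's theorem: ex(n, K_{r+1}) is achieved by the complete r-partite Turán graph T(n, r) with parts as balanced as possible, and is at most (1 − 1/r) · n^2/2. For r = 2, n = 18: the density bound is (1/2) · 324/2 = 81. Since 2 ∣ 18, the Turán graph T(18, 2) has parts of equal size 9, and its edge count e(T(18, 2)) = 81 attains the density bound exactly.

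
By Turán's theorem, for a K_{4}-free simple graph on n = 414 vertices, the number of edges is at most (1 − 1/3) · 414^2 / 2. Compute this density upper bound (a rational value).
Turán density bound = (2/3) · 414^2/2 = 57132

Turán's theorem: ex(n, K_{r+1}) is achieved by the complete r-partite Turán graph T(n, r) with parts as balanced as possible, and is at most (1 − 1/r) · n^2/2. For r = 3, n = 414: the density bound is (2/3) · 171396/2 = 57132. Since 3 ∣ 414, the Turán graph T(414, 3) has parts of equal size 138, and its edge count e(T(414, 3)) = 57132 attains the density bound exactly.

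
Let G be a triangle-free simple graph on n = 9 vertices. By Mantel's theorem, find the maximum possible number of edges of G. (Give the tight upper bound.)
ex(9, K_3) = ⌊9^2/4⌋ = 20

Mantel (1907): a triangle-free graph on n vertices has at most ⌊n^2/4⌋ edges, with equality for the complete bipartite graph K_{⌊n/2⌋, ⌈n/2⌉}. For n = 9: ⌊9^2/4⌋ = ⌊81/4⌋ = 20. The extremal graph is K_{4, 5}, which has 4·5 = 20 edges.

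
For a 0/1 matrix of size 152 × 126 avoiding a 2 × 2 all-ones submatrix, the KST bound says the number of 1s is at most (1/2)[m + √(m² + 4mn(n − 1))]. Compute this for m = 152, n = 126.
z(152, 126; 2, 2) ≤ (1/2)[152 + √(152² + 4·152·126·125)] = (1/2)[152 + √9599104] = 1625.121

Kővári–Sós–Turán: let r_1, ..., r_152 be the row sums and z = Σ r_i the total number of 1s. Each pair of columns can share at most one row with both entries 1 (else a 2×2 all-ones block appears), so Σ_i C(r_i, 2) ≤ C(126, 2) = 7875. By convexity Σ_i C(r_i, 2) ≥ 152·C(z/152, 2) = z(z − 152)/(2·152), giving z² − 152z − 152·126·125 ≤ 0 and hence z ≤ (1/2)[152 + √(23104 + 4·2394000)] = (1/2)[152 + √9599104] ≈ (1/2)(152 + 3098.2421) = 1625.121.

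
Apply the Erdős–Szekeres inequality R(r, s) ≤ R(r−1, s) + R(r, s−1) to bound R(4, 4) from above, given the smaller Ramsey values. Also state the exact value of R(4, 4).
R(4, 4) ≤ R(3, 4) + R(4, 3) = 9 + 9 = 18; exact value R(4, 4) = 18.

The Erdős–Szekeres recurrence R(r, s) ≤ R(r−1, s) + R(r, s−1) applied to (r, s) = (4, 4) gives
  R(4, 4) ≤ R(3, 4) + R(4, 3) = 9 + 9 = 18.
(Recall R(2, k) = k and R is symmetric.) Here the recurrence bound is tight: a matching lower-bound construction on K_{17} shows R(4, 4) > 17, so R(4, 4) = 18 exactly.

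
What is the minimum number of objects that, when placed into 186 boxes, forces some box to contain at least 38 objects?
n = (38 − 1)·186 + 1 = 6883

By the generalised pigeonhole principle, to guarantee some box contains ≥ r objects we need more than (r − 1) · k objects total. Threshold: n = (r − 1) · k + 1. With r = 38 and k = 186: n = 37 · 186 + 1 = 6882 + 1 = 6883. For n = 6882 = 37 · 186, we can put exactly 37 objects in every box, avoiding 38 in any single one — so 6883 is tight.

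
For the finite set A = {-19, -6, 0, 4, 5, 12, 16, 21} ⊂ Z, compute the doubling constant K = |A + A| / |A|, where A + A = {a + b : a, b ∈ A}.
K = |A + A| / |A| = 33/8

Enumerate A + A = {a + b : a, b ∈ A}. With |A| = 8, there are |A|^2 = 64 ordered sum pairs; collecting distinct values, A + A = {-38, -25, -19, -15, -14, -12, -7, -6, -3, -2, -1, 0, 2, 4, 5, 6, 8, 9, 10, 12, 15, 16, 17, 20, 21, 24, 25, 26, 28, 32, 33, 37, 42}, so |A + A| = 33. Thus K = 33/8. For comparison, the minimum possible |A + A| over all 8-element sets is 2·8 − 1 = 15 (so min K = 15/8), attained only by arithmetic progressions.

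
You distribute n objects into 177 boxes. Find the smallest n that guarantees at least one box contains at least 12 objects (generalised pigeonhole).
n = (12 − 1)·177 + 1 = 1948

By the generalised pigeonhole principle, to guarantee some box contains ≥ r objects we need more than (r − 1) · k objects total. Threshold: n = (r − 1) · k + 1. With r = 12 and k = 177: n = 11 · 177 + 1 = 1947 + 1 = 1948. For n = 1947 = 11 · 177, we can put exactly 11 objects in every box, avoiding 12 in any single one — so 1948 is tight.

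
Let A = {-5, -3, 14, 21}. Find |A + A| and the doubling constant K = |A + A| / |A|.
K = |A + A| / |A| = 10/4 = 5/2

Enumerate A + A = {a + b : a, b ∈ A}. With |A| = 4, there are |A|^2 = 16 ordered sum pairs; collecting distinct values, A + A = {-10, -8, -6, 9, 11, 16, 18, 28, 35, 42}, so |A + A| = 10. Thus K = 10/4 = 5/2. For comparison, the minimum possible |A + A| over all 4-element sets is 2·4 − 1 = 7 (so min K = 7/4), attained only by arithmetic progressions.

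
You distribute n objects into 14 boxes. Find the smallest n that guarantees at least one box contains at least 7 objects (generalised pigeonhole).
n = (7 − 1)·14 + 1 = 85

By the generalised pigeonhole principle, to guarantee some box contains ≥ r objects we need more than (r − 1) · k objects total. Threshold: n = (r − 1) · k + 1. With r = 7 and k = 14: n = 6 · 14 + 1 = 84 + 1 = 85. For n = 84 = 6 · 14, we can put exactly 6 objects in every box, avoiding 7 in any single one — so 85 is tight.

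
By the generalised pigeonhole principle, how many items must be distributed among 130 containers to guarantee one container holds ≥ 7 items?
n = (7 − 1)·130 + 1 = 781

By the generalised pigeonhole principle, to guarantee some box contains ≥ r objects we need more than (r − 1) · k objects total. Threshold: n = (r − 1) · k + 1. With r = 7 and k = 130: n = 6 · 130 + 1 = 780 + 1 = 781. For n = 780 = 6 · 130, we can put exactly 6 objects in every box, avoiding 7 in any single one — so 781 is tight.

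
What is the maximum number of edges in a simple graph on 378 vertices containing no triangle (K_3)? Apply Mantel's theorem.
ex(378, K_3) = ⌊378^2/4⌋ = 35721

Mantel (1907): a triangle-free graph on n vertices has at most ⌊n^2/4⌋ edges, with equality for the complete bipartite graph K_{⌊n/2⌋, ⌈n/2⌉}. For n = 378: ⌊378^2/4⌋ = ⌊142884/4⌋ = 35721. The extremal graph is K_{189, 189}, which has 189·189 = 35721 edges.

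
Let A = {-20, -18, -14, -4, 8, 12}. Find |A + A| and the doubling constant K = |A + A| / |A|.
K = |A + A| / |A| = 19/6

Enumerate A + A = {a + b : a, b ∈ A}. With |A| = 6, there are |A|^2 = 36 ordered sum pairs; collecting distinct values, A + A = {-40, -38, -36, -34, -32, -28, -24, -22, -18, -12, -10, -8, -6, -2, 4, 8, 16, 20, 24}, so |A + A| = 19. Thus K = 19/6. For comparison, the minimum possible |A + A| over all 6-element sets is 2·6 − 1 = 11 (so min K = 11/6), attained only by arithmetic progressions.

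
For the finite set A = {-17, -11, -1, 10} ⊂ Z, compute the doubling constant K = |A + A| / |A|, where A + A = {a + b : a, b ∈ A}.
K = |A + A| / |A| = 10/4 = 5/2

Enumerate A + A = {a + b : a, b ∈ A}. With |A| = 4, there are |A|^2 = 16 ordered sum pairs; collecting distinct values, A + A = {-34, -28, -22, -18, -12, -7, -2, -1, 9, 20}, so |A + A| = 10. Thus K = 10/4 = 5/2. For comparison, the minimum possible |A + A| over all 4-element sets is 2·4 − 1 = 7 (so min K = 7/4), attained only by arithmetic progressions.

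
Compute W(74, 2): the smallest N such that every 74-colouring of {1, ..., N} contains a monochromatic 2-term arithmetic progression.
W(74, 2) = 74 + 1 = 75

A 2-term AP is any pair of integers, so a monochromatic 2-AP exists iff some colour is used at least twice. With 74 colours, the colouring i ↦ i on {1, ..., 74} uses each colour once, avoiding any monochromatic pair, so W(74, 2) > 74. For {1, ..., 75}, pigeonhole forces two integers of the same colour, which form a monochromatic 2-AP. Hence W(74, 2) = 75.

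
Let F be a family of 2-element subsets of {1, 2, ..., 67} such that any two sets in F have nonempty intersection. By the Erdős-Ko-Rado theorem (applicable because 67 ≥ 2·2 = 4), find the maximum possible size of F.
max |F| = C(66, 1) = 66

Erdős-Ko-Rado (1961): when n ≥ 2k, max |F| = C(n−1, k−1). The bound is attained by the star {A : i ∈ A} for any fixed i ∈ [n]. Here C(67−1, 2−1) = C(66, 1) = 66.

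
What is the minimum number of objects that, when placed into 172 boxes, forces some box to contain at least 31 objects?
n = (31 − 1)·172 + 1 = 5161

By the generalised pigeonhole principle, to guarantee some box contains ≥ r objects we need more than (r − 1) · k objects total. Threshold: n = (r − 1) · k + 1. With r = 31 and k = 172: n = 30 · 172 + 1 = 5160 + 1 = 5161. For n = 5160 = 30 · 172, we can put exactly 30 objects in every box, avoiding 31 in any single one — so 5161 is tight.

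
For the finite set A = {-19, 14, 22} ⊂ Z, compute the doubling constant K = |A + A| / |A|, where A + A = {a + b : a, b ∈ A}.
K = |A + A| / |A| = 6/3 = 2

Enumerate A + A = {a + b : a, b ∈ A}. With |A| = 3, there are |A|^2 = 9 ordered sum pairs; collecting distinct values, A + A = {-38, -5, 3, 28, 36, 44}, so |A + A| = 6. Thus K = 6/3 = 2. For comparison, the minimum possible |A + A| over all 3-element sets is 2·3 − 1 = 5 (so min K = 5/3), attained only by arithmetic progressions.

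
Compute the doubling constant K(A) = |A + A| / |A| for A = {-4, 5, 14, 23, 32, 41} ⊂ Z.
K = |A + A| / |A| = 11/6

Enumerate A + A = {a + b : a, b ∈ A}. With |A| = 6, there are |A|^2 = 36 ordered sum pairs; collecting distinct values, A + A = {-8, 1, 10, 19, 28, 37, 46, 55, 64, 73, 82}, so |A + A| = 11. Thus K = 11/6. Here |A + A| = 2|A| − 1 = 11, the minimum possible — so K = 11/6 is minimal, which holds iff A is an arithmetic progression.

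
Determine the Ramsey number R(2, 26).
R(2, 26) = 26

R(2, k) = k for all k ≥ 2: in a 2-colouring of K_k, either some edge is red (a red K_2) or all edges are blue (a blue K_k). And K_{25} coloured all-blue has no blue K_26, so R(2, 26) > 25. Hence R(2, 26) = 26.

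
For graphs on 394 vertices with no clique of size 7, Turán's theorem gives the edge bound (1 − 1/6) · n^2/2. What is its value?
Turán density bound = (5/6) · 394^2/2 = 194045/3 ≈ 64681.6667

Turán's theorem: ex(n, K_{r+1}) is achieved by the complete r-partite Turán graph T(n, r) with parts as balanced as possible, and is at most (1 − 1/r) · n^2/2. For r = 6, n = 394: the density bound is (5/6) · 155236/2 = 194045/3 ≈ 64681.6667. The integer-valued extremum is e(T(394, 6)) = 64681, which is strictly less than the density bound 194045/3 since 6 ∤ 394 (the parts of T(394, 6) cannot all be equal).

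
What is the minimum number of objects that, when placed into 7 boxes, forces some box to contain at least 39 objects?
n = (39 − 1)·7 + 1 = 267

By the generalised pigeonhole principle, to guarantee some box contains ≥ r objects we need more than (r − 1) · k objects total. Threshold: n = (r − 1) · k + 1. With r = 39 and k = 7: n = 38 · 7 + 1 = 266 + 1 = 267. For n = 266 = 38 · 7, we can put exactly 38 objects in every box, avoiding 39 in any single one — so 267 is tight.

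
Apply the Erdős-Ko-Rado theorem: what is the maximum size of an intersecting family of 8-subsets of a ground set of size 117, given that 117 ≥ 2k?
max |F| = C(116, 7) = 46627515440

Erdős-Ko-Rado (1961): when n ≥ 2k, max |F| = C(n−1, k−1). The bound is attained by the star {A : i ∈ A} for any fixed i ∈ [n]. Here C(117−1, 8−1) = C(116, 7) = 46627515440.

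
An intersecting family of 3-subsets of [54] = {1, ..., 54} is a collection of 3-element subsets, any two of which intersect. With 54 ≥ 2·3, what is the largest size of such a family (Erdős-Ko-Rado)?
max |F| = C(53, 2) = 1378

Erdős-Ko-Rado (1961): when n ≥ 2k, max |F| = C(n−1, k−1). The bound is attained by the star {A : i ∈ A} for any fixed i ∈ [n]. Here C(54−1, 3−1) = C(53, 2) = 1378.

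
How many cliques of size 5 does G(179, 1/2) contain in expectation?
E[# K_5] = C(179, 5) · (1/2)^C(5, 2) = 1447490660 / 2^10 = 361872665/256 ≈ 1413565.097656

For each 5-subset S of vertices (there are C(179, 5) = 1447490660 such S), let X_S = 1 if S induces a K_5 (all C(5, 2) = 10 edges present). Then P(X_S = 1) = (1/2)^10 = 1/1024. By linearity of expectation, E[# K_5] = C(179, 5) · (1/2)^10 = 1447490660 / 1024 = 361872665/256 ≈ 1413565.097656.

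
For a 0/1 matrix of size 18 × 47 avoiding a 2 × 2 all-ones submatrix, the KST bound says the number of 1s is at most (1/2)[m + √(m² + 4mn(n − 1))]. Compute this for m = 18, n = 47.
z(18, 47; 2, 2) ≤ (1/2)[18 + √(18² + 4·18·47·46)] = (1/2)[18 + √155988] = 206.4766

Kővári–Sós–Turán: let r_1, ..., r_18 be the row sums and z = Σ r_i the total number of 1s. Each pair of columns can share at most one row with both entries 1 (else a 2×2 all-ones block appears), so Σ_i C(r_i, 2) ≤ C(47, 2) = 1081. By convexity Σ_i C(r_i, 2) ≥ 18·C(z/18, 2) = z(z − 18)/(2·18), giving z² − 18z − 18·47·46 ≤ 0 and hence z ≤ (1/2)[18 + √(324 + 4·38916)] = (1/2)[18 + √155988] ≈ (1/2)(18 + 394.9532) = 206.4766.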